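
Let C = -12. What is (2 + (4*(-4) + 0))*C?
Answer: 168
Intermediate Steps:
(2 + (4*(-4) + 0))*C = (2 + (4*(-4) + 0))*(-12) = (2 + (-16 + 0))*(-12) = (2 - 16)*(-12) = -14*(-12) = 168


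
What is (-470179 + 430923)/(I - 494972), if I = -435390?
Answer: 19628/465181 ≈ 0.042194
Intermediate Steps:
(-470179 + 430923)/(I - 494972) = (-470179 + 430923)/(-435390 - 494972) = -39256/(-930362) = -39256*(-1/930362) = 19628/465181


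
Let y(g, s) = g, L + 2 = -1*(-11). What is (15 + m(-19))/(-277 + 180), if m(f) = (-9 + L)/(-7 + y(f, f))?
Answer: -15/97 ≈ -0.15464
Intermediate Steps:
L = 9 (L = -2 - 1*(-11) = -2 + 11 = 9)
m(f) = 0 (m(f) = (-9 + 9)/(-7 + f) = 0/(-7 + f) = 0)
(15 + m(-19))/(-277 + 180) = (15 + 0)/(-277 + 180) = 15/(-97) = 15*(-1/97) = -15/97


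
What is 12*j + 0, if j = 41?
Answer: 492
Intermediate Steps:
12*j + 0 = 12*41 + 0 = 492 + 0 = 492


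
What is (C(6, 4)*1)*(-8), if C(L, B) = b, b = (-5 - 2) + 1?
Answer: 48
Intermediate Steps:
b = -6 (b = -7 + 1 = -6)
C(L, B) = -6
(C(6, 4)*1)*(-8) = -6*1*(-8) = -6*(-8) = 48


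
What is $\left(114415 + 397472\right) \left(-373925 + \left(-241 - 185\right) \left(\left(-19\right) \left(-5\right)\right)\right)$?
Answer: $-212123413365$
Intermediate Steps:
$\left(114415 + 397472\right) \left(-373925 + \left(-241 - 185\right) \left(\left(-19\right) \left(-5\right)\right)\right) = 511887 \left(-373925 - 40470\right) = 511887 \left(-414395\right) = -212123413365$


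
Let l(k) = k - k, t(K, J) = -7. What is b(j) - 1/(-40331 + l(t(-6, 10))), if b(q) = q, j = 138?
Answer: 5565679/40331 ≈ 138.00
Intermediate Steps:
l(k) = 0
b(j) - 1/(-40331 + l(t(-6, 10))) = 138 - 1/(-40331 + 0) = 138 - 1/(-40331) = 138 - 1*(-1/40331) = 138 + 1/40331 = 5565679/40331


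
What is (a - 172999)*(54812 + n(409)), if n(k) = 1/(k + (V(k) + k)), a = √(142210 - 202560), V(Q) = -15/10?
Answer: -15484794146002/1633 + 447539990*I*√2414/1633 ≈ -9.4824e+9 + 1.3465e+7*I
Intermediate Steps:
V(Q) = -3/2 (V(Q) = -15*⅒ = -3/2)
a = 5*I*√2414 (a = √(-60350) = 5*I*√2414 ≈ 245.66*I)
n(k) = 1/(-3/2 + 2*k) (n(k) = 1/(k + (-3/2 + k)) = 1/(-3/2 + 2*k))
(a - 172999)*(54812 + n(409)) = (5*I*√2414 - 172999)*(54812 + 2/(-3 + 4*409)) = (-172999 + 5*I*√2414)*(54812 + 2/(-3 + 1636)) = (-172999 + 5*I*√2414)*(54812 + 2/1633) = (-172999 + 5*I*√2414)*(89507998/1633) = -15484794146002/1633 + 447539990*I*√2414/1633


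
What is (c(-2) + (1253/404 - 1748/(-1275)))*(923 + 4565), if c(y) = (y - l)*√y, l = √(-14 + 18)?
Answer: 3160768324/128775 - 21952*I*√2 ≈ 24545.0 - 31045.0*I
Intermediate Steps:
l = 2 (l = √4 = 2)
c(y) = √y*(-2 + y) (c(y) = (y - 1*2)*√y = (y - 2)*√y = (-2 + y)*√y = √y*(-2 + y))
(c(-2) + (1253/404 - 1748/(-1275)))*(923 + 4565) = (√(-2)*(-2 - 2) + (1253/404 - 1748/(-1275)))*(923 + 4565) = ((I*√2)*(-4) + (1253*(1/404) - 1748*(-1/1275)))*5488 = (-4*I*√2 + (1253/404 + 1748/1275))*5488 = (-4*I*√2 + 2303767/515100)*5488 = (2303767/515100 - 4*I*√2)*5488 = 3160768324/128775 - 21952*I*√2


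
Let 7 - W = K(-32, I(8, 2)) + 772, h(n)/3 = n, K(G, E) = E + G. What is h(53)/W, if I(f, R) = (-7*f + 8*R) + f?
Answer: -159/701 ≈ -0.22682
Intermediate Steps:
I(f, R) = -6*f + 8*R
h(n) = 3*n
W = -701 (W = 7 - (((-6*8 + 8*2) - 32) + 772) = 7 - (((-48 + 16) - 32) + 772) = 7 - ((-32 - 32) + 772) = 7 - (-64 + 772) = 7 - 1*708 = 7 - 708 = -701)
h(53)/W = (3*53)/(-701) = 159*(-1/701) = -159/701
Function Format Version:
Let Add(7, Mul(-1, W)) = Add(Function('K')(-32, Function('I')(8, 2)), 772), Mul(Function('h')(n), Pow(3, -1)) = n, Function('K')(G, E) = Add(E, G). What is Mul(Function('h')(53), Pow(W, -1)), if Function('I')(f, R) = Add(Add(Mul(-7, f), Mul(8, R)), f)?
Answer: Rational(-159, 701) ≈ -0.22682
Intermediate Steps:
Function('I')(f, R) = Add(Mul(-6, f), Mul(8, R))
Function('h')(n) = Mul(3, n)
W = -701 (W = Add(7, Mul(-1, Add(Add(Add(Mul(-6, 8), Mul(8, 2)), -32), 772))) = Add(7, Mul(-1, Add(Add(Add(-48, 16), -32), 772))) = Add(7, Mul(-1, Add(Add(-32, -32), 772))) = Add(7, Mul(-1, Add(-64, 772))) = Add(7, Mul(-1, 708)) = Add(7, -708) = -701)
Mul(Function('h')(53), Pow(W, -1)) = Mul(Mul(3, 53), Pow(-701, -1)) = Mul(159, Rational(-1, 701)) = Rational(-159, 701)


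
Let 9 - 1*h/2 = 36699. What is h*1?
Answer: -73380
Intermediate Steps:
h = -73380 (h = 18 - 2*36699 = 18 - 73398 = -73380)
h*1 = -73380*1 = -73380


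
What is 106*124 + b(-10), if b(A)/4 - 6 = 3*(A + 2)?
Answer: 13072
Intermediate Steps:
b(A) = 48 + 12*A (b(A) = 24 + 4*(3*(A + 2)) = 24 + 4*(3*(2 + A)) = 24 + 4*(6 + 3*A) = 24 + (24 + 12*A) = 48 + 12*A)
106*124 + b(-10) = 106*124 + (48 + 12*(-10)) = 13144 + (48 - 120) = 13144 - 72 = 13072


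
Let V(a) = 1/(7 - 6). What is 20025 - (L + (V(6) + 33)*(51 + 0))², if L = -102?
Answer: -2643399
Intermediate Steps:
V(a) = 1 (V(a) = 1/1 = 1)
20025 - (L + (V(6) + 33)*(51 + 0))² = 20025 - (-102 + (1 + 33)*(51 + 0))² = 20025 - (-102 + 34*51)² = 20025 - (-102 + 1734)² = 20025 - 1*1632² = 20025 - 1*2663424 = 20025 - 2663424 = -2643399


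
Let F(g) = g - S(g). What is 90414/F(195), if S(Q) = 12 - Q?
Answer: 5023/21 ≈ 239.19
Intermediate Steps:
F(g) = -12 + 2*g (F(g) = g - (12 - g) = g + (-12 + g) = -12 + 2*g)
90414/F(195) = 90414/(-12 + 2*195) = 90414/(-12 + 390) = 90414/378 = 90414*(1/378) = 5023/21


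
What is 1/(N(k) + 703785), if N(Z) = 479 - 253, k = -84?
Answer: 1/704011 ≈ 1.4204e-6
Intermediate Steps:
N(Z) = 226
1/(N(k) + 703785) = 1/(226 + 703785) = 1/704011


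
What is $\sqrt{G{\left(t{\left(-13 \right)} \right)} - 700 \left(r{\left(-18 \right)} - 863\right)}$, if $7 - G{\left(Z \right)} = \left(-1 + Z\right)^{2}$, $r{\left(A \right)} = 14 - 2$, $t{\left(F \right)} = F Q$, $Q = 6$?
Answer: $\sqrt{589466} \approx 767.77$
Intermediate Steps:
$t{\left(F \right)} = 6 F$ ($t{\left(F \right)} = F 6 = 6 F$)
$r{\left(A \right)} = 12$
$G{\left(Z \right)} = 7 - \left(-1 + Z\right)^{2}$
$\sqrt{G{\left(t{\left(-13 \right)} \right)} - 700 \left(r{\left(-18 \right)} - 863\right)} = \sqrt{\left(7 - \left(-1 + 6 \left(-13\right)\right)^{2}\right) - 700 \left(12 - 863\right)} = \sqrt{\left(7 - \left(-1 - 78\right)^{2}\right) - -595700} = \sqrt{\left(7 - \left(-79\right)^{2}\right) + 595700} = \sqrt{\left(7 - 6241\right) + 595700} = \sqrt{-6234 + 595700} = \sqrt{589466}$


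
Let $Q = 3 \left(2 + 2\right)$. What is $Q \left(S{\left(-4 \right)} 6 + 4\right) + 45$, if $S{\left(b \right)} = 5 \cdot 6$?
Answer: $2253$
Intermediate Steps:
$S{\left(b \right)} = 30$
$Q = 12$ ($Q = 3 \cdot 4 = 12$)
$Q \left(S{\left(-4 \right)} 6 + 4\right) + 45 = 12 \left(30 \cdot 6 + 4\right) + 45 = 12 \left(180 + 4\right) + 45 = 12 \cdot 184 + 45 = 2208 + 45 = 2253$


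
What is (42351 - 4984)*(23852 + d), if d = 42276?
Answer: 2471004976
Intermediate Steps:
(42351 - 4984)*(23852 + d) = (42351 - 4984)*(23852 + 42276) = 37367*66128 = 2471004976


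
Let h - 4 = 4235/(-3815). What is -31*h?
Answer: -9765/109 ≈ -89.587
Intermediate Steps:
h = 315/109 (h = 4 + 4235/(-3815) = 4 + 4235*(-1/3815) = 4 - 121/109 = 315/109 ≈ 2.8899)
-31*h = -31*315/109 = -9765/109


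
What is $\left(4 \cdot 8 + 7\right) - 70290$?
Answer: $-70251$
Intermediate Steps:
$\left(4 \cdot 8 + 7\right) - 70290 = \left(32 + 7\right) - 70290 = 39 - 70290 = -70251$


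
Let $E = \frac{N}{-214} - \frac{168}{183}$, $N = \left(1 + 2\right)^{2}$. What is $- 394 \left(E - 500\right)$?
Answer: $\frac{1288288001}{6527} \approx 1.9738 \cdot 10^{5}$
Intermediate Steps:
$N = 9$ ($N = 3^{2} = 9$)
$E = - \frac{12533}{13054}$ ($E = \frac{9}{-214} - \frac{168}{183} = 9 \left(- \frac{1}{214}\right) - \frac{56}{61} = - \frac{9}{214} - \frac{56}{61} = - \frac{12533}{13054} \approx -0.96009$)
$- 394 \left(E - 500\right) = - 394 \left(- \frac{12533}{13054} - 500\right) = \left(-394\right) \left(- \frac{6539533}{13054}\right) = \frac{1288288001}{6527}$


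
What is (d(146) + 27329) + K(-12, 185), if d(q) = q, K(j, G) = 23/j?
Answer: 329677/12 ≈ 27473.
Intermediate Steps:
(d(146) + 27329) + K(-12, 185) = (146 + 27329) + 23/(-12) = 27475 + 23*(-1/12) = 27475 - 23/12 = 329677/12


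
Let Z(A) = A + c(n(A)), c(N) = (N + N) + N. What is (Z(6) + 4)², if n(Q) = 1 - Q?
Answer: 25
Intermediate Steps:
c(N) = 3*N (c(N) = 2*N + N = 3*N)
Z(A) = 3 - 2*A (Z(A) = A + 3*(1 - A) = A + (3 - 3*A) = 3 - 2*A)
(Z(6) + 4)² = ((3 - 2*6) + 4)² = ((3 - 12) + 4)² = (-9 + 4)² = (-5)² = 25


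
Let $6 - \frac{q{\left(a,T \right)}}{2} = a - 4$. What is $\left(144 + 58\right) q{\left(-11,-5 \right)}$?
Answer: $8484$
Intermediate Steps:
$q{\left(a,T \right)} = 20 - 2 a$ ($q{\left(a,T \right)} = 12 - 2 \left(a - 4\right) = 12 - 2 \left(-4 + a\right) = 12 - \left(-8 + 2 a\right) = 20 - 2 a$)
$\left(144 + 58\right) q{\left(-11,-5 \right)} = \left(144 + 58\right) \left(20 - -22\right) = 202 \left(20 + 22\right) = 202 \cdot 42 = 8484$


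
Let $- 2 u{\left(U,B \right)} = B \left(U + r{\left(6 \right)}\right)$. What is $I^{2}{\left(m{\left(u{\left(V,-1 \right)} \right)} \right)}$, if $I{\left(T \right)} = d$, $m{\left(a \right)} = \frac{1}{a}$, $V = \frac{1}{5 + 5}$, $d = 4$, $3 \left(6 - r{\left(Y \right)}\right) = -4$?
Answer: $16$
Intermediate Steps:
$r{\left(Y \right)} = \frac{22}{3}$ ($r{\left(Y \right)} = 6 - - \frac{4}{3} = 6 + \frac{4}{3} = \frac{22}{3}$)
$V = \frac{1}{10} \approx 0.1$
$u{\left(U,B \right)} = - \frac{B \left(\frac{22}{3} + U\right)}{2}$ ($u{\left(U,B \right)} = - \frac{B \left(U + \frac{22}{3}\right)}{2} = - \frac{B \left(\frac{22}{3} + U\right)}{2}$)
$I{\left(T \right)} = 4$
$I^{2}{\left(m{\left(u{\left(V,-1 \right)} \right)} \right)} = 4^{2} = 16$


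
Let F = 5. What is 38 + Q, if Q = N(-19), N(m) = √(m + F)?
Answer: 38 + I*√14 ≈ 38.0 + 3.7417*I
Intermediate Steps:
N(m) = √(5 + m) (N(m) = √(m + 5) = √(5 + m))
Q = I*√14 (Q = √(5 - 19) = √(-14) = I*√14 ≈ 3.7417*I)
38 + Q = 38 + I*√14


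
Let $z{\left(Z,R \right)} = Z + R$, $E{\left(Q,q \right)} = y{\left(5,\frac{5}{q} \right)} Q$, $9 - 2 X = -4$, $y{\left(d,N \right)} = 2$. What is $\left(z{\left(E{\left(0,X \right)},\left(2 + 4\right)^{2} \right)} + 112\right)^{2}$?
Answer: $21904$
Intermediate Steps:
$X = \frac{13}{2}$ ($X = \frac{9}{2} - -2 = \frac{9}{2} + 2 = \frac{13}{2} \approx 6.5$)
$E{\left(Q,q \right)} = 2 Q$
$z{\left(Z,R \right)} = R + Z$
$\left(z{\left(E{\left(0,X \right)},\left(2 + 4\right)^{2} \right)} + 112\right)^{2} = \left(\left(\left(2 + 4\right)^{2} + 2 \cdot 0\right) + 112\right)^{2} = \left(\left(6^{2} + 0\right) + 112\right)^{2} = \left(\left(36 + 0\right) + 112\right)^{2} = \left(36 + 112\right)^{2} = 148^{2} = 21904$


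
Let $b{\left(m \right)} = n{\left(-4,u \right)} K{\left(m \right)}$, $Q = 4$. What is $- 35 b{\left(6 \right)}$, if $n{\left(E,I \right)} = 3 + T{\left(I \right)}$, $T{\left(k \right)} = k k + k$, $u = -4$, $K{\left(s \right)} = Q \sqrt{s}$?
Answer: $- 2100 \sqrt{6} \approx -5143.9$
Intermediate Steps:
$K{\left(s \right)} = 4 \sqrt{s}$
$T{\left(k \right)} = k + k^{2}$ ($T{\left(k \right)} = k^{2} + k = k + k^{2}$)
$n{\left(E,I \right)} = 3 + I \left(1 + I\right)$
$b{\left(m \right)} = 60 \sqrt{m}$ ($b{\left(m \right)} = \left(3 - 4 \left(1 - 4\right)\right) 4 \sqrt{m} = \left(3 - -12\right) 4 \sqrt{m} = \left(3 + 12\right) 4 \sqrt{m} = 15 \cdot 4 \sqrt{m} = 60 \sqrt{m}$)
$- 35 b{\left(6 \right)} = - 35 \cdot 60 \sqrt{6} = - 2100 \sqrt{6}$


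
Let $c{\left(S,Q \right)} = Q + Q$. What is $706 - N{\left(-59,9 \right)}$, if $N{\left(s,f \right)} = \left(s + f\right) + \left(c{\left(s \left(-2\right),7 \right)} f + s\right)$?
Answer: $689$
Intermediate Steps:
$c{\left(S,Q \right)} = 2 Q$
$N{\left(s,f \right)} = 2 s + 15 f$ ($N{\left(s,f \right)} = \left(s + f\right) + \left(2 \cdot 7 f + s\right) = \left(f + s\right) + \left(14 f + s\right) = \left(f + s\right) + \left(s + 14 f\right) = 2 s + 15 f$)
$706 - N{\left(-59,9 \right)} = 706 - \left(2 \left(-59\right) + 15 \cdot 9\right) = 706 - \left(-118 + 135\right) = 706 - 17 = 689$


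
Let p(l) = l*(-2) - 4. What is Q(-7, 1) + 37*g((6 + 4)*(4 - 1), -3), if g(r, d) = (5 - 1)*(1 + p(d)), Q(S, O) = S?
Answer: 437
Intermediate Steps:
p(l) = -4 - 2*l (p(l) = -2*l - 4 = -4 - 2*l)
g(r, d) = -12 - 8*d (g(r, d) = (5 - 1)*(1 + (-4 - 2*d)) = 4*(-3 - 2*d) = -12 - 8*d)
Q(-7, 1) + 37*g((6 + 4)*(4 - 1), -3) = -7 + 37*(-12 - 8*(-3)) = -7 + 37*(-12 + 24) = -7 + 37*12 = -7 + 444 = 437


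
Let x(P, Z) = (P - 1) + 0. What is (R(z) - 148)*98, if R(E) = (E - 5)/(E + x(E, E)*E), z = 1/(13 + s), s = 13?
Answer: -343196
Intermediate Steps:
x(P, Z) = -1 + P (x(P, Z) = (-1 + P) + 0 = -1 + P)
z = 1/26 (z = 1/(13 + 13) = 1/26 ≈ 0.038462)
R(E) = (-5 + E)/(E + E*(-1 + E)) (R(E) = (E - 5)/(E + (-1 + E)*E) = (-5 + E)/(E + E*(-1 + E)))
(R(z) - 148)*98 = ((-5 + 1/26)/26⁻² - 148)*98 = (676*(-129/26) - 148)*98 = (-3354 - 148)*98 = -3502*98 = -343196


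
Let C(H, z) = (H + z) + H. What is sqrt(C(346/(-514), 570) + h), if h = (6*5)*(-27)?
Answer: I*sqrt(15940682)/257 ≈ 15.535*I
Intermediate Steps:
C(H, z) = z + 2*H
h = -810 (h = 30*(-27) = -810)
sqrt(C(346/(-514), 570) + h) = sqrt((570 + 2*(346/(-514))) - 810) = sqrt((570 + 2*(346*(-1/514))) - 810) = sqrt((570 + 2*(-173/257)) - 810) = sqrt((570 - 346/257) - 810) = sqrt(146144/257 - 810) = sqrt(-62026/257) = I*sqrt(15940682)/257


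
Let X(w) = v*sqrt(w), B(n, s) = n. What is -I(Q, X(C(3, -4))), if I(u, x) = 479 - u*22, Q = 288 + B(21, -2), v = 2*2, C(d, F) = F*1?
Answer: 6319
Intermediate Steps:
C(d, F) = F
v = 4
X(w) = 4*sqrt(w)
Q = 309 (Q = 288 + 21 = 309)
I(u, x) = 479 - 22*u
-I(Q, X(C(3, -4))) = -(479 - 22*309) = -(479 - 6798) = -1*(-6319) = 6319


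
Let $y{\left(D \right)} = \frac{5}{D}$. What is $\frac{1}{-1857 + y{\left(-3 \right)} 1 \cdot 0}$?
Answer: $- \frac{1}{1857} \approx -0.0005385$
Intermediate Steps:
$\frac{1}{-1857 + y{\left(-3 \right)} 1 \cdot 0} = \frac{1}{-1857 + \frac{5}{-3} \cdot 1 \cdot 0} = \frac{1}{-1857 + 5 \left(- \frac{1}{3}\right) 1 \cdot 0} = \frac{1}{-1857 + \left(- \frac{5}{3}\right) 1 \cdot 0} = \frac{1}{-1857 - 0} = \frac{1}{-1857 + 0} = \frac{1}{-1857} = - \frac{1}{1857}$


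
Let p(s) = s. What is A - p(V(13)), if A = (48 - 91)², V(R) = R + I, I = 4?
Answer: 1832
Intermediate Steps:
V(R) = 4 + R (V(R) = R + 4 = 4 + R)
A = 1849 (A = (-43)² = 1849)
A - p(V(13)) = 1849 - (4 + 13) = 1849 - 1*17 = 1849 - 17 = 1832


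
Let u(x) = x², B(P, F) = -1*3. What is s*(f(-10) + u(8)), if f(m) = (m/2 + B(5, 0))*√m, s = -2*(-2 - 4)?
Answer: 768 - 96*I*√10 ≈ 768.0 - 303.58*I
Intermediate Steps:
B(P, F) = -3
s = 12 (s = -2*(-6) = 12)
f(m) = √m*(-3 + m/2) (f(m) = (m/2 - 3)*√m = (-3 + m/2)*√m = √m*(-3 + m/2))
s*(f(-10) + u(8)) = 12*(√(-10)*(-6 - 10)/2 + 8²) = 12*((½)*(I*√10)*(-16) + 64) = 12*(-8*I*√10 + 64) = 12*(64 - 8*I*√10) = 768 - 96*I*√10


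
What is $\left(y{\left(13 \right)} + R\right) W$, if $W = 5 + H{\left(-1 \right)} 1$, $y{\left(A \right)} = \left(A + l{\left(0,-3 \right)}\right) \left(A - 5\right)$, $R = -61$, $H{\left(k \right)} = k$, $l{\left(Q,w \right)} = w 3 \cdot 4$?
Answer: $-980$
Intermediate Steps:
$l{\left(Q,w \right)} = 12 w$ ($l{\left(Q,w \right)} = 3 w 4 = 12 w$)
$y{\left(A \right)} = \left(-36 + A\right) \left(-5 + A\right)$ ($y{\left(A \right)} = \left(A + 12 \left(-3\right)\right) \left(A - 5\right) = \left(A - 36\right) \left(-5 + A\right) = \left(-36 + A\right) \left(-5 + A\right)$)
$W = 4$ ($W = 5 - 1 = 4$)
$\left(y{\left(13 \right)} + R\right) W = \left(\left(180 + 13^{2} - 533\right) - 61\right) 4 = \left(\left(180 + 169 - 533\right) - 61\right) 4 = \left(-184 - 61\right) 4 = \left(-245\right) 4 = -980$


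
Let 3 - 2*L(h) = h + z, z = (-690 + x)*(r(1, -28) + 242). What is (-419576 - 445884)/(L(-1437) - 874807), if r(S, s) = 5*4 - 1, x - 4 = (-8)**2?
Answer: 216365/198229 ≈ 1.0915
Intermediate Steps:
x = 68 (x = 4 + (-8)**2 = 4 + 64 = 68)
r(S, s) = 19 (r(S, s) = 20 - 1 = 19)
z = -162342 (z = (-690 + 68)*(19 + 242) = -622*261 = -162342)
L(h) = 162345/2 - h/2 (L(h) = 3/2 - (h - 162342)/2 = 3/2 - (-162342 + h)/2 = 3/2 + (81171 - h/2) = 162345/2 - h/2)
(-419576 - 445884)/(L(-1437) - 874807) = (-419576 - 445884)/((162345/2 - 1/2*(-1437)) - 874807) = -865460/((162345/2 + 1437/2) - 874807) = -865460/(81891 - 874807) = -865460/(-792916) = -865460*(-1/792916) = 216365/198229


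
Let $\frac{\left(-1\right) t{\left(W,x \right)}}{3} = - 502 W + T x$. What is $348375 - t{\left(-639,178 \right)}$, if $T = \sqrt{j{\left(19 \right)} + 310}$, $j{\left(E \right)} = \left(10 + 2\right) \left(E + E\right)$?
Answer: $1310709 + 534 \sqrt{766} \approx 1.3255 \cdot 10^{6}$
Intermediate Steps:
$j{\left(E \right)} = 24 E$ ($j{\left(E \right)} = 12 \cdot 2 E = 24 E$)
$T = \sqrt{766}$ ($T = \sqrt{24 \cdot 19 + 310} = \sqrt{456 + 310} = \sqrt{766} \approx 27.677$)
$t{\left(W,x \right)} = 1506 W - 3 x \sqrt{766}$ ($t{\left(W,x \right)} = - 3 \left(- 502 W + \sqrt{766} x\right) = - 3 \left(- 502 W + x \sqrt{766}\right) = 1506 W - 3 x \sqrt{766}$)
$348375 - t{\left(-639,178 \right)} = 348375 - \left(1506 \left(-639\right) - 534 \sqrt{766}\right) = 348375 - \left(-962334 - 534 \sqrt{766}\right) = 348375 + \left(962334 + 534 \sqrt{766}\right) = 1310709 + 534 \sqrt{766}$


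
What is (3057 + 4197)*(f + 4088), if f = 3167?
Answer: 52627770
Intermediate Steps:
(3057 + 4197)*(f + 4088) = (3057 + 4197)*(3167 + 4088) = 7254*7255 = 52627770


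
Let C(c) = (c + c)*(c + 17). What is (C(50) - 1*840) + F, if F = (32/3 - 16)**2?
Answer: 52996/9 ≈ 5888.4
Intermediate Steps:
C(c) = 2*c*(17 + c) (C(c) = (2*c)*(17 + c) = 2*c*(17 + c))
F = 256/9 (F = (32*(1/3) - 16)**2 = (32/3 - 16)**2 = (-16/3)**2 = 256/9 ≈ 28.444)
(C(50) - 1*840) + F = (2*50*(17 + 50) - 1*840) + 256/9 = (2*50*67 - 840) + 256/9 = (6700 - 840) + 256/9 = 5860 + 256/9 = 52996/9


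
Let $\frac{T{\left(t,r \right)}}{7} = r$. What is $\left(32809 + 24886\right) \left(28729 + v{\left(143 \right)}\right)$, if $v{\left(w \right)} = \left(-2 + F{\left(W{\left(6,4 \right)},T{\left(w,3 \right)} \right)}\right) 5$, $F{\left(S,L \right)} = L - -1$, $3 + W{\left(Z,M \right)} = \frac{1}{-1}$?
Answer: $1663289155$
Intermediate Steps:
$T{\left(t,r \right)} = 7 r$
$W{\left(Z,M \right)} = -4$ ($W{\left(Z,M \right)} = -3 + \frac{1}{-1} = -3 - 1 = -4$)
$F{\left(S,L \right)} = 1 + L$ ($F{\left(S,L \right)} = L + 1 = 1 + L$)
$v{\left(w \right)} = 100$ ($v{\left(w \right)} = \left(-2 + \left(1 + 7 \cdot 3\right)\right) 5 = \left(-2 + \left(1 + 21\right)\right) 5 = \left(-2 + 22\right) 5 = 20 \cdot 5 = 100$)
$\left(32809 + 24886\right) \left(28729 + v{\left(143 \right)}\right) = \left(32809 + 24886\right) \left(28729 + 100\right) = 57695 \cdot 28829 = 1663289155$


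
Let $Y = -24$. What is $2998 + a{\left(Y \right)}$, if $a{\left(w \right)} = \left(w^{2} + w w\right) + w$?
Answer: $4126$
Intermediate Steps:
$a{\left(w \right)} = w + 2 w^{2}$ ($a{\left(w \right)} = \left(w^{2} + w^{2}\right) + w = 2 w^{2} + w = w + 2 w^{2}$)
$2998 + a{\left(Y \right)} = 2998 - 24 \left(1 + 2 \left(-24\right)\right) = 2998 - 24 \left(1 - 48\right) = 2998 - -1128 = 2998 + 1128 = 4126$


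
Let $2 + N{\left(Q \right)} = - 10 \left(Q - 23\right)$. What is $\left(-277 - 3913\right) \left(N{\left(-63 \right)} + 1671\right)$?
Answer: $-10596510$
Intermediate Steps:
$N{\left(Q \right)} = 228 - 10 Q$ ($N{\left(Q \right)} = -2 - 10 \left(Q - 23\right) = -2 - 10 \left(-23 + Q\right) = -2 - \left(-230 + 10 Q\right) = 228 - 10 Q$)
$\left(-277 - 3913\right) \left(N{\left(-63 \right)} + 1671\right) = \left(-277 - 3913\right) \left(\left(228 - -630\right) + 1671\right) = - 4190 \left(\left(228 + 630\right) + 1671\right) = - 4190 \left(858 + 1671\right) = \left(-4190\right) 2529 = -10596510$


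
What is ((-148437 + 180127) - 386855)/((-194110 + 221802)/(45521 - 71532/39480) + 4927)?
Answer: -2312558516795/32084756881 ≈ -72.077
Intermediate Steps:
((-148437 + 180127) - 386855)/((-194110 + 221802)/(45521 - 71532/39480) + 4927) = (31690 - 386855)/(27692/(45521 - 71532*1/39480) + 4927) = -355165/(27692/(45521 - 5961/3290) + 4927) = -355165/(27692/(149758129/3290) + 4927) = -355165/(27692*(3290/149758129) + 4927) = -355165/(3961160/6511223 + 4927) = -355165/32084756881/6511223 = -355165*6511223/32084756881 = -2312558516795/32084756881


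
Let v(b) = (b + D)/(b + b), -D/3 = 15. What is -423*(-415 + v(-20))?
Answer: 1398861/8 ≈ 1.7486e+5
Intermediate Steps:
D = -45 (D = -3*15 = -45)
v(b) = (-45 + b)/(2*b) (v(b) = (b - 45)/(b + b) = (-45 + b)/((2*b)) = (-45 + b)*(1/(2*b)) = (-45 + b)/(2*b))
-423*(-415 + v(-20)) = -423*(-415 + (1/2)*(-45 - 20)/(-20)) = -423*(-415 + (1/2)*(-1/20)*(-65)) = -423*(-415 + 13/8) = -423*(-3307/8) = 1398861/8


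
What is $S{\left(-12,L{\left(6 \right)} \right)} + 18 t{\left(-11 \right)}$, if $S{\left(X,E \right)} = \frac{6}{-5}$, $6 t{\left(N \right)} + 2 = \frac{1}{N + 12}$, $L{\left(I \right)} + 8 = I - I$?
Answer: $- \frac{21}{5} \approx -4.2$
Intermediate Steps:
$L{\left(I \right)} = -8$ ($L{\left(I \right)} = -8 + \left(I - I\right) = -8 + 0 = -8$)
$t{\left(N \right)} = - \frac{1}{3} + \frac{1}{6 \left(12 + N\right)}$ ($t{\left(N \right)} = - \frac{1}{3} + \frac{1}{6 \left(N + 12\right)} = - \frac{1}{3} + \frac{1}{6 \left(12 + N\right)}$)
$S{\left(X,E \right)} = - \frac{6}{5}$ ($S{\left(X,E \right)} = 6 \left(- \frac{1}{5}\right) = - \frac{6}{5}$)
$S{\left(-12,L{\left(6 \right)} \right)} + 18 t{\left(-11 \right)} = - \frac{6}{5} + 18 \frac{-23 - -22}{6 \left(12 - 11\right)} = - \frac{6}{5} + 18 \frac{-23 + 22}{6 \cdot 1} = - \frac{6}{5} + 18 \cdot \frac{1}{6} \cdot 1 \left(-1\right) = - \frac{6}{5} + 18 \left(- \frac{1}{6}\right) = - \frac{6}{5} - 3 = - \frac{21}{5}$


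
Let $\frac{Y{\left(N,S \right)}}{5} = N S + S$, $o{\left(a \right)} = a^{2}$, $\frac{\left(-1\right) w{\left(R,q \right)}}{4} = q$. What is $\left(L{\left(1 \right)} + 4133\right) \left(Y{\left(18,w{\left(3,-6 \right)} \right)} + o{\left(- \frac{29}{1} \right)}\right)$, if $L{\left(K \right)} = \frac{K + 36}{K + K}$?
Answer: $\frac{25913663}{2} \approx 1.2957 \cdot 10^{7}$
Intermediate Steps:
$L{\left(K \right)} = \frac{36 + K}{2 K}$
$w{\left(R,q \right)} = - 4 q$
$Y{\left(N,S \right)} = 5 S + 5 N S$ ($Y{\left(N,S \right)} = 5 \left(N S + S\right) = 5 \left(S + N S\right) = 5 S + 5 N S$)
$\left(L{\left(1 \right)} + 4133\right) \left(Y{\left(18,w{\left(3,-6 \right)} \right)} + o{\left(- \frac{29}{1} \right)}\right) = \left(\frac{36 + 1}{2 \cdot 1} + 4133\right) \left(5 \left(\left(-4\right) \left(-6\right)\right) \left(1 + 18\right) + \left(- \frac{29}{1}\right)^{2}\right) = \left(\frac{1}{2} \cdot 1 \cdot 37 + 4133\right) \left(5 \cdot 24 \cdot 19 + \left(\left(-29\right) 1\right)^{2}\right) = \left(\frac{37}{2} + 4133\right) \left(2280 + \left(-29\right)^{2}\right) = \frac{8303 \left(2280 + 841\right)}{2} = \frac{8303}{2} \cdot 3121 = \frac{25913663}{2}$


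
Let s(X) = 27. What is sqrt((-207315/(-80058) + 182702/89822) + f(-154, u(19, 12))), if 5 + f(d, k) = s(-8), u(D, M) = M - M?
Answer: sqrt(38241883854893397338)/1198494946 ≈ 5.1598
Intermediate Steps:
u(D, M) = 0
f(d, k) = 22 (f(d, k) = -5 + 27 = 22)
sqrt((-207315/(-80058) + 182702/89822) + f(-154, u(19, 12))) = sqrt((-207315/(-80058) + 182702/89822) + 22) = sqrt((-207315*(-1/80058) + 182702*(1/89822)) + 22) = sqrt((69105/26686 + 91351/44911) + 22) = sqrt(5541367441/1198494946 + 22) = sqrt(31908256253/1198494946) = sqrt(38241883854893397338)/1198494946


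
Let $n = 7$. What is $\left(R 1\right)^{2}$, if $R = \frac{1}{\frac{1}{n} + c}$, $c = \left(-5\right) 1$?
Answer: $\frac{49}{1156} \approx 0.042388$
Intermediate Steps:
$c = -5$
$R = - \frac{7}{34}$ ($R = \frac{1}{\frac{1}{7} - 5} = \frac{1}{- \frac{34}{7}} = - \frac{7}{34} \approx -0.20588$)
$\left(R 1\right)^{2} = \left(\left(- \frac{7}{34}\right) 1\right)^{2} = \left(- \frac{7}{34}\right)^{2} = \frac{49}{1156}$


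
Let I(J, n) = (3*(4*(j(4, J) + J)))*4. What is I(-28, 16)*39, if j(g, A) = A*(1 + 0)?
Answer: -104832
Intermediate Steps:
j(g, A) = A (j(g, A) = A*1 = A)
I(J, n) = 96*J (I(J, n) = (3*(4*(J + J)))*4 = (3*(4*(2*J)))*4 = (3*(8*J))*4 = (24*J)*4 = 96*J)
I(-28, 16)*39 = (96*(-28))*39 = -2688*39 = -104832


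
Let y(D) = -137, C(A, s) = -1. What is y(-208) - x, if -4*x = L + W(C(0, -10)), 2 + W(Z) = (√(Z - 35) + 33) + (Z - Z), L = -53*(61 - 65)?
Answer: -305/4 + 3*I/2 ≈ -76.25 + 1.5*I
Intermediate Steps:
L = 212 (L = -53*(-4) = 212)
W(Z) = 31 + √(-35 + Z) (W(Z) = -2 + ((√(Z - 35) + 33) + (Z - Z)) = -2 + ((√(-35 + Z) + 33) + 0) = -2 + ((33 + √(-35 + Z)) + 0) = -2 + (33 + √(-35 + Z)) = 31 + √(-35 + Z))
x = -243/4 - 3*I/2 (x = -(212 + (31 + √(-35 - 1)))/4 = -(212 + (31 + √(-36)))/4 = -(212 + (31 + 6*I))/4 = -(243 + 6*I)/4 = -243/4 - 3*I/2 ≈ -60.75 - 1.5*I)
y(-208) - x = -137 - (-243/4 - 3*I/2) = -137 + (243/4 + 3*I/2) = -305/4 + 3*I/2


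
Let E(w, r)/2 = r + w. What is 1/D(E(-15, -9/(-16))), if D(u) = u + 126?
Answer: 8/777 ≈ 0.010296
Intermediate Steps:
E(w, r) = 2*r + 2*w (E(w, r) = 2*(r + w) = 2*r + 2*w)
D(u) = 126 + u
1/D(E(-15, -9/(-16))) = 1/(126 + (2*(-9/(-16)) + 2*(-15))) = 1/(126 + (2*(-9*(-1/16)) - 30)) = 1/(126 + (2*(9/16) - 30)) = 1/(126 + (9/8 - 30)) = 1/(126 - 231/8) = 1/(777/8) = 8/777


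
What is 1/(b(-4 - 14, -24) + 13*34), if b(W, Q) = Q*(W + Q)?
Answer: 1/1450 ≈ 0.00068966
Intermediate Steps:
b(W, Q) = Q*(Q + W)
1/(b(-4 - 14, -24) + 13*34) = 1/(-24*(-24 + (-4 - 14)) + 13*34) = 1/(-24*(-24 - 18) + 442) = 1/(-24*(-42) + 442) = 1/(1008 + 442) = 1/1450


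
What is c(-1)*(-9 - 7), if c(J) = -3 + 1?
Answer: 32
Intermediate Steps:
c(J) = -2
c(-1)*(-9 - 7) = -2*(-9 - 7) = -2*(-16) = 32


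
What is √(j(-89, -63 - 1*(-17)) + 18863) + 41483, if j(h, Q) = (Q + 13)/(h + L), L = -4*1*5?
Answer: 41483 + 10*√2241149/109 ≈ 41620.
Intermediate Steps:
L = -20 (L = -4*5 = -20)
j(h, Q) = (13 + Q)/(-20 + h) (j(h, Q) = (Q + 13)/(h - 20) = (13 + Q)/(-20 + h))
√(j(-89, -63 - 1*(-17)) + 18863) + 41483 = √((13 + (-63 - 1*(-17)))/(-20 - 89) + 18863) + 41483 = √((13 + (-63 + 17))/(-109) + 18863) + 41483 = √(-(13 - 46)/109 + 18863) + 41483 = √(-1/109*(-33) + 18863) + 41483 = √(33/109 + 18863) + 41483 = √(2056100/109) + 41483 = 10*√2241149/109 + 41483 = 41483 + 10*√2241149/109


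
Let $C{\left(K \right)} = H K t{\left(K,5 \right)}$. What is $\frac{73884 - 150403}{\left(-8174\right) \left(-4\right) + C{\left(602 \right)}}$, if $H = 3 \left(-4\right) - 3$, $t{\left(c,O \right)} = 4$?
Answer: $\frac{76519}{3424} \approx 22.348$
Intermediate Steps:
$H = -15$ ($H = -12 - 3 = -15$)
$C{\left(K \right)} = - 60 K$ ($C{\left(K \right)} = - 15 K 4 = - 60 K$)
$\frac{73884 - 150403}{\left(-8174\right) \left(-4\right) + C{\left(602 \right)}} = \frac{73884 - 150403}{\left(-8174\right) \left(-4\right) - 36120} = - \frac{76519}{32696 - 36120} = - \frac{76519}{-3424} = \left(-76519\right) \left(- \frac{1}{3424}\right) = \frac{76519}{3424}$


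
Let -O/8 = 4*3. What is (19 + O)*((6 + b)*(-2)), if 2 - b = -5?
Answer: 2002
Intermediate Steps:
b = 7 (b = 2 - 1*(-5) = 2 + 5 = 7)
O = -96 (O = -32*3 = -8*12 = -96)
(19 + O)*((6 + b)*(-2)) = (19 - 96)*((6 + 7)*(-2)) = -1001*(-2) = -77*(-26) = 2002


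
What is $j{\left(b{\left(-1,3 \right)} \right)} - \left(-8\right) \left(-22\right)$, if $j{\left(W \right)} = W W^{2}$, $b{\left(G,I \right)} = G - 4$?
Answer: $-301$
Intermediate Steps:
$b{\left(G,I \right)} = -4 + G$ ($b{\left(G,I \right)} = G - 4 = -4 + G$)
$j{\left(W \right)} = W^{3}$
$j{\left(b{\left(-1,3 \right)} \right)} - \left(-8\right) \left(-22\right) = \left(-4 - 1\right)^{3} - \left(-8\right) \left(-22\right) = \left(-5\right)^{3} - 176 = -125 - 176 = -301$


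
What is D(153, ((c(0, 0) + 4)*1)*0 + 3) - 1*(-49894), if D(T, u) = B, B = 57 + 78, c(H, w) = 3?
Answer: 50029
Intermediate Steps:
B = 135
D(T, u) = 135
D(153, ((c(0, 0) + 4)*1)*0 + 3) - 1*(-49894) = 135 - 1*(-49894) = 135 + 49894 = 50029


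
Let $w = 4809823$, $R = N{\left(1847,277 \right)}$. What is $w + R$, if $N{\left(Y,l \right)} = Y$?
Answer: $4811670$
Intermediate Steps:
$R = 1847$
$w + R = 4809823 + 1847 = 4811670$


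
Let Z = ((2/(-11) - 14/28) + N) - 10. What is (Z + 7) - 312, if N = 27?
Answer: -6351/22 ≈ -288.68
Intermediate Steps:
Z = 359/22 (Z = ((2/(-11) - 14/28) + 27) - 10 = ((2*(-1/11) - 14*1/28) + 27) - 10 = ((-2/11 - 1/2) + 27) - 10 = (-15/22 + 27) - 10 = 579/22 - 10 = 359/22 ≈ 16.318)
(Z + 7) - 312 = (359/22 + 7) - 312 = 513/22 - 312 = -6351/22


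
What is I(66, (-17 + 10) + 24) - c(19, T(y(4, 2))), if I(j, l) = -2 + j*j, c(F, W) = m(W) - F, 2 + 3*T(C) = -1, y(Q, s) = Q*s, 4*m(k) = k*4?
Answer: 4374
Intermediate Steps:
m(k) = k (m(k) = (k*4)/4 = (4*k)/4 = k)
T(C) = -1 (T(C) = -⅔ + (⅓)*(-1) = -⅔ - ⅓ = -1)
c(F, W) = W - F
I(j, l) = -2 + j²
I(66, (-17 + 10) + 24) - c(19, T(y(4, 2))) = (-2 + 66²) - (-1 - 1*19) = (-2 + 4356) - (-1 - 19) = 4354 - 1*(-20) = 4354 + 20 = 4374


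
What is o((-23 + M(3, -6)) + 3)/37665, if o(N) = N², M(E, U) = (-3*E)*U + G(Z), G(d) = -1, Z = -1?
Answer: 121/4185 ≈ 0.028913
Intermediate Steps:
M(E, U) = -1 - 3*E*U (M(E, U) = (-3*E)*U - 1 = -3*E*U - 1 = -1 - 3*E*U)
o((-23 + M(3, -6)) + 3)/37665 = ((-23 + (-1 - 3*3*(-6))) + 3)²/37665 = ((-23 + (-1 + 54)) + 3)²*(1/37665) = ((-23 + 53) + 3)²*(1/37665) = (30 + 3)²*(1/37665) = 33²*(1/37665) = 1089*(1/37665) = 121/4185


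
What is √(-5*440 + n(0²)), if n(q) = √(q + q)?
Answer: 10*I*√22 ≈ 46.904*I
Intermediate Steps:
n(q) = √2*√q (n(q) = √(2*q) = √2*√q)
√(-5*440 + n(0²)) = √(-5*440 + √2*√(0²)) = √(-2200 + √2*√0) = √(-2200 + √2*0) = √(-2200 + 0) = √(-2200) = 10*I*√22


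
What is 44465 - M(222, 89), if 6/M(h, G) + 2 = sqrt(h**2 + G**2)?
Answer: 847814151/19067 - 2*sqrt(57205)/19067 ≈ 44465.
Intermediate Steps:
M(h, G) = 6/(-2 + sqrt(G**2 + h**2)) (M(h, G) = 6/(-2 + sqrt(h**2 + G**2)) = 6/(-2 + sqrt(G**2 + h**2)))
44465 - M(222, 89) = 44465 - 6/(-2 + sqrt(89**2 + 222**2)) = 44465 - 6/(-2 + sqrt(7921 + 49284)) = 44465 - 6/(-2 + sqrt(57205))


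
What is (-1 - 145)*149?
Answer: -21754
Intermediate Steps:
(-1 - 145)*149 = -146*149 = -21754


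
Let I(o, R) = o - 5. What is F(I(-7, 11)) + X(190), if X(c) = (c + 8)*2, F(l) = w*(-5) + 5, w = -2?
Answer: 411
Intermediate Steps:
I(o, R) = -5 + o
F(l) = 15 (F(l) = -2*(-5) + 5 = 10 + 5 = 15)
X(c) = 16 + 2*c (X(c) = (8 + c)*2 = 16 + 2*c)
F(I(-7, 11)) + X(190) = 15 + (16 + 2*190) = 15 + (16 + 380) = 15 + 396 = 411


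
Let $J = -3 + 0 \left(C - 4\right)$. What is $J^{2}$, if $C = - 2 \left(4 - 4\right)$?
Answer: $9$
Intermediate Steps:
$C = 0$ ($C = \left(-2\right) 0 = 0$)
$J = -3$ ($J = -3 + 0 \left(0 - 4\right) = -3 + 0 \left(-4\right) = -3 + 0 = -3$)
$J^{2} = \left(-3\right)^{2} = 9$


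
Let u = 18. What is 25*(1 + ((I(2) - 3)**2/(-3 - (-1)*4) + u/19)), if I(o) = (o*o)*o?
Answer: 12800/19 ≈ 673.68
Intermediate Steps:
I(o) = o**3 (I(o) = o**2*o = o**3)
25*(1 + ((I(2) - 3)**2/(-3 - (-1)*4) + u/19)) = 25*(1 + ((2**3 - 3)**2/(-3 - (-1)*4) + 18/19)) = 25*(1 + ((8 - 3)**2/(-3 - 1*(-4)) + 18*(1/19))) = 25*(1 + (5**2/(-3 + 4) + 18/19)) = 25*(1 + (25/1 + 18/19)) = 25*(1 + (25*1 + 18/19)) = 25*(1 + (25 + 18/19)) = 25*(1 + 493/19) = 25*(512/19) = 12800/19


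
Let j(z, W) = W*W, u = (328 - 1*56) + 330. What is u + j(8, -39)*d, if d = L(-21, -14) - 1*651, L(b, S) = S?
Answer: -1010863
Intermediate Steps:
u = 602 (u = (328 - 56) + 330 = 272 + 330 = 602)
j(z, W) = W**2
d = -665 (d = -14 - 1*651 = -14 - 651 = -665)
u + j(8, -39)*d = 602 + (-39)**2*(-665) = 602 + 1521*(-665) = 602 - 1011465 = -1010863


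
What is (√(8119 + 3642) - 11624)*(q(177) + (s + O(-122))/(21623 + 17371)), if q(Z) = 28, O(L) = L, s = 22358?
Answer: -2158321072/6499 + 185678*√11761/6499 ≈ -3.2900e+5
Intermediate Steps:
(√(8119 + 3642) - 11624)*(q(177) + (s + O(-122))/(21623 + 17371)) = (√(8119 + 3642) - 11624)*(28 + (22358 - 122)/(21623 + 17371)) = (√11761 - 11624)*(28 + 22236/38994) = (-11624 + √11761)*(28 + 22236*(1/38994)) = (-11624 + √11761)*(28 + 3706/6499) = (-11624 + √11761)*(185678/6499) = -2158321072/6499 + 185678*√11761/6499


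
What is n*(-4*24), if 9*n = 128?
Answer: -4096/3 ≈ -1365.3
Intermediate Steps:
n = 128/9 (n = (⅑)*128 = 128/9 ≈ 14.222)
n*(-4*24) = 128*(-4*24)/9 = (128/9)*(-96) = -4096/3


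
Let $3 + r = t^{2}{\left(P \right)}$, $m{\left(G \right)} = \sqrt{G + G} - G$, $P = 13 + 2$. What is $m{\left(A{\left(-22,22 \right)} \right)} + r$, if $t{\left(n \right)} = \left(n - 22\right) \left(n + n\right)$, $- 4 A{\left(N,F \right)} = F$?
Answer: $\frac{88205}{2} + i \sqrt{11} \approx 44103.0 + 3.3166 i$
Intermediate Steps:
$A{\left(N,F \right)} = - \frac{F}{4}$
$P = 15$
$t{\left(n \right)} = 2 n \left(-22 + n\right)$ ($t{\left(n \right)} = \left(-22 + n\right) 2 n = 2 n \left(-22 + n\right)$)
$m{\left(G \right)} = - G + \sqrt{2} \sqrt{G}$ ($m{\left(G \right)} = \sqrt{2 G} - G = \sqrt{2} \sqrt{G} - G = - G + \sqrt{2} \sqrt{G}$)
$r = 44097$ ($r = -3 + \left(2 \cdot 15 \left(-22 + 15\right)\right)^{2} = -3 + \left(2 \cdot 15 \left(-7\right)\right)^{2} = -3 + \left(-210\right)^{2} = -3 + 44100 = 44097$)
$m{\left(A{\left(-22,22 \right)} \right)} + r = \left(- \frac{\left(-1\right) 22}{4} + \sqrt{2} \sqrt{\left(- \frac{1}{4}\right) 22}\right) + 44097 = \left(\left(-1\right) \left(- \frac{11}{2}\right) + \sqrt{2} \sqrt{- \frac{11}{2}}\right) + 44097 = \left(\frac{11}{2} + \sqrt{2} \frac{i \sqrt{22}}{2}\right) + 44097 = \left(\frac{11}{2} + i \sqrt{11}\right) + 44097 = \frac{88205}{2} + i \sqrt{11}$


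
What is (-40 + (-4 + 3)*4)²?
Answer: 1936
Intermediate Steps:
(-40 + (-4 + 3)*4)² = (-40 - 1*4)² = (-40 - 4)² = (-44)² = 1936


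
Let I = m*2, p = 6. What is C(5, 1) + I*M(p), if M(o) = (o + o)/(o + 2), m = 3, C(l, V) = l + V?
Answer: 15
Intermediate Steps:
C(l, V) = V + l
M(o) = 2*o/(2 + o) (M(o) = (2*o)/(2 + o) = 2*o/(2 + o))
I = 6 (I = 3*2 = 6)
C(5, 1) + I*M(p) = (1 + 5) + 6*(2*6/(2 + 6)) = 6 + 6*(2*6/8) = 6 + 6*(2*6*(⅛)) = 6 + 6*(3/2) = 6 + 9 = 15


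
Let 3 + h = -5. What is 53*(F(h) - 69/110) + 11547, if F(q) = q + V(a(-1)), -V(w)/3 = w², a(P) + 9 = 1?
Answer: 100513/110 ≈ 913.75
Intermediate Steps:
a(P) = -8 (a(P) = -9 + 1 = -8)
h = -8 (h = -3 - 5 = -8)
V(w) = -3*w²
F(q) = -192 + q (F(q) = q - 3*(-8)² = q - 3*64 = q - 192 = -192 + q)
53*(F(h) - 69/110) + 11547 = 53*((-192 - 8) - 69/110) + 11547 = 53*(-200 - 69*1/110) + 11547 = 53*(-200 - 69/110) + 11547 = 53*(-22069/110) + 11547 = -1169657/110 + 11547 = 100513/110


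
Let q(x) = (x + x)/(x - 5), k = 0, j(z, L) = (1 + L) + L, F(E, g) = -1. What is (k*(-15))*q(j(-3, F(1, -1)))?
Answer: 0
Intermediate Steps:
j(z, L) = 1 + 2*L
q(x) = 2*x/(-5 + x) (q(x) = (2*x)/(-5 + x) = 2*x/(-5 + x))
(k*(-15))*q(j(-3, F(1, -1))) = (0*(-15))*(2*(1 + 2*(-1))/(-5 + (1 + 2*(-1)))) = 0*(2*(1 - 2)/(-5 + (1 - 2))) = 0*(2*(-1)/(-5 - 1)) = 0*(2*(-1)/(-6)) = 0*(2*(-1)*(-1/6)) = 0*(1/3) = 0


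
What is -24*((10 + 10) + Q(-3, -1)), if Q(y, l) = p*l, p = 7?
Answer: -312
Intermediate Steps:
Q(y, l) = 7*l
-24*((10 + 10) + Q(-3, -1)) = -24*((10 + 10) + 7*(-1)) = -24*(20 - 7) = -24*13 = -312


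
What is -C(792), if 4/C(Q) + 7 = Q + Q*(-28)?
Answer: 4/21391 ≈ 0.00018699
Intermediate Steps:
C(Q) = 4/(-7 - 27*Q) (C(Q) = 4/(-7 + (Q + Q*(-28))) = 4/(-7 + (Q - 28*Q)) = 4/(-7 - 27*Q))
-C(792) = -(-4)/(7 + 27*792) = -(-4)/(7 + 21384) = -(-4)/21391 = -1*(-4/21391) = 4/21391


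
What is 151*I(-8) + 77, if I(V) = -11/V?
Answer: 2277/8 ≈ 284.63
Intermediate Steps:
151*I(-8) + 77 = 151*(-11/(-8)) + 77 = 151*(-11*(-⅛)) + 77 = 151*(11/8) + 77 = 1661/8 + 77 = 2277/8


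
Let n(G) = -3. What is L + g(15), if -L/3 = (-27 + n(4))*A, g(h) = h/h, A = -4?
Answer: -359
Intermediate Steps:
g(h) = 1
L = -360 (L = -3*(-27 - 3)*(-4) = -(-90)*(-4) = -3*120 = -360)
L + g(15) = -360 + 1 = -359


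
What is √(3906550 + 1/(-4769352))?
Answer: √2468366476549866718/794892 ≈ 1976.5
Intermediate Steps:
√(3906550 + 1/(-4769352)) = √(3906550 - 1/4769352) = √(18631712055599/4769352) = √2468366476549866718/794892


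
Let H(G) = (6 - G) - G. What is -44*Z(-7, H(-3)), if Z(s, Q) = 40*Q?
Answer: -21120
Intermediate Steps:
H(G) = 6 - 2*G
-44*Z(-7, H(-3)) = -1760*(6 - 2*(-3)) = -1760*(6 + 6) = -1760*12 = -44*480 = -21120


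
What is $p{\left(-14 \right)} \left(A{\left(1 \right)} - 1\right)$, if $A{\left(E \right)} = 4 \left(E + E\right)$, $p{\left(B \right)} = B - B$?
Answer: $0$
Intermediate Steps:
$p{\left(B \right)} = 0$
$A{\left(E \right)} = 8 E$ ($A{\left(E \right)} = 4 \cdot 2 E = 8 E$)
$p{\left(-14 \right)} \left(A{\left(1 \right)} - 1\right) = 0 \left(8 \cdot 1 - 1\right) = 0 \left(8 - 1\right) = 0 \cdot 7 = 0$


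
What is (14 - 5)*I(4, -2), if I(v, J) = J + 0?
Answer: -18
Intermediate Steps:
I(v, J) = J
(14 - 5)*I(4, -2) = (14 - 5)*(-2) = 9*(-2) = -18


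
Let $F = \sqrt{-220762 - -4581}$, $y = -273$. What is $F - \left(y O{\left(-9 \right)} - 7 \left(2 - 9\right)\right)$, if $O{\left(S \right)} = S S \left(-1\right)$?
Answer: $-22162 + i \sqrt{216181} \approx -22162.0 + 464.95 i$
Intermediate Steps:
$O{\left(S \right)} = - S^{2}$ ($O{\left(S \right)} = S^{2} \left(-1\right) = - S^{2}$)
$F = i \sqrt{216181}$ ($F = \sqrt{-220762 + \left(-824 + 5405\right)} = \sqrt{-220762 + 4581} = \sqrt{-216181} = i \sqrt{216181} \approx 464.95 i$)
$F - \left(y O{\left(-9 \right)} - 7 \left(2 - 9\right)\right) = i \sqrt{216181} - \left(- 273 \left(- \left(-9\right)^{2}\right) - 7 \left(2 - 9\right)\right) = i \sqrt{216181} - \left(- 273 \left(\left(-1\right) 81\right) - -49\right) = i \sqrt{216181} - \left(\left(-273\right) \left(-81\right) + 49\right) = i \sqrt{216181} - \left(22113 + 49\right) = i \sqrt{216181} - 22162 = -22162 + i \sqrt{216181}$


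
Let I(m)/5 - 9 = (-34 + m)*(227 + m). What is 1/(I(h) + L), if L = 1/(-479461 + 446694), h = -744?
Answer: 32767/65900171224 ≈ 4.9722e-7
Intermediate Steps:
I(m) = 45 + 5*(-34 + m)*(227 + m) (I(m) = 45 + 5*((-34 + m)*(227 + m)) = 45 + 5*(-34 + m)*(227 + m))
L = -1/32767 (L = 1/(-32767) = -1/32767 ≈ -3.0519e-5)
1/(I(h) + L) = 1/((-38545 + 5*(-744)**2 + 965*(-744)) - 1/32767) = 1/((-38545 + 5*553536 - 717960) - 1/32767) = 1/((-38545 + 2767680 - 717960) - 1/32767) = 1/(2011175 - 1/32767) = 1/(65900171224/32767) = 32767/65900171224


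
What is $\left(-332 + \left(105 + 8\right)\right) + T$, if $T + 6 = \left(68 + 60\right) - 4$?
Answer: $-101$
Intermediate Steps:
$T = 118$ ($T = -6 + \left(\left(68 + 60\right) - 4\right) = -6 + \left(128 - 4\right) = -6 + 124 = 118$)
$\left(-332 + \left(105 + 8\right)\right) + T = \left(-332 + \left(105 + 8\right)\right) + 118 = \left(-332 + 113\right) + 118 = -219 + 118 = -101$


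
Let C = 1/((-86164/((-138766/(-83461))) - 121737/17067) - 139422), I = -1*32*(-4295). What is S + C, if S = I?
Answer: 10375510529618638673/75491200014649 ≈ 1.3744e+5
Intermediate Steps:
I = 137440 (I = -32*(-4295) = 137440)
C = -394719887/75491200014649 (C = 1/((-86164/((-138766*(-1/83461))) - 121737*1/17067) - 139422) = 1/((-86164/138766/83461 - 40579/5689) - 139422) = 1/((-86164*83461/138766 - 40579/5689) - 139422) = 1/((-3595666802/69383 - 40579/5689) - 139422) = 1/(-20458563929335/394719887 - 139422) = 1/(-75491200014649/394719887) = -394719887/75491200014649 ≈ -5.2287e-6)
S = 137440
S + C = 137440 - 394719887/75491200014649 = 10375510529618638673/75491200014649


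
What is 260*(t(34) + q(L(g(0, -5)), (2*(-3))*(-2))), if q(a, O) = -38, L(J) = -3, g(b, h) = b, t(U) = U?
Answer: -1040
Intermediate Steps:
260*(t(34) + q(L(g(0, -5)), (2*(-3))*(-2))) = 260*(34 - 38) = 260*(-4) = -1040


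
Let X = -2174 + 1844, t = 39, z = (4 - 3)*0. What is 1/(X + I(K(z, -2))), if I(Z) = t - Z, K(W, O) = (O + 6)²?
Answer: -1/307 ≈ -0.0032573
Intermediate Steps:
z = 0 (z = 1*0 = 0)
K(W, O) = (6 + O)²
I(Z) = 39 - Z
X = -330
1/(X + I(K(z, -2))) = 1/(-330 + (39 - (6 - 2)²)) = 1/(-330 + (39 - 1*4²)) = 1/(-330 + (39 - 1*16)) = 1/(-330 + (39 - 16)) = 1/(-330 + 23) = 1/(-307) = -1/307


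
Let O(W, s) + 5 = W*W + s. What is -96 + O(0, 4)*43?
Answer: -139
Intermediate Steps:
O(W, s) = -5 + s + W**2 (O(W, s) = -5 + (W*W + s) = -5 + (W**2 + s) = -5 + (s + W**2) = -5 + s + W**2)
-96 + O(0, 4)*43 = -96 + (-5 + 4 + 0**2)*43 = -96 + (-5 + 4 + 0)*43 = -96 - 1*43 = -96 - 43 = -139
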